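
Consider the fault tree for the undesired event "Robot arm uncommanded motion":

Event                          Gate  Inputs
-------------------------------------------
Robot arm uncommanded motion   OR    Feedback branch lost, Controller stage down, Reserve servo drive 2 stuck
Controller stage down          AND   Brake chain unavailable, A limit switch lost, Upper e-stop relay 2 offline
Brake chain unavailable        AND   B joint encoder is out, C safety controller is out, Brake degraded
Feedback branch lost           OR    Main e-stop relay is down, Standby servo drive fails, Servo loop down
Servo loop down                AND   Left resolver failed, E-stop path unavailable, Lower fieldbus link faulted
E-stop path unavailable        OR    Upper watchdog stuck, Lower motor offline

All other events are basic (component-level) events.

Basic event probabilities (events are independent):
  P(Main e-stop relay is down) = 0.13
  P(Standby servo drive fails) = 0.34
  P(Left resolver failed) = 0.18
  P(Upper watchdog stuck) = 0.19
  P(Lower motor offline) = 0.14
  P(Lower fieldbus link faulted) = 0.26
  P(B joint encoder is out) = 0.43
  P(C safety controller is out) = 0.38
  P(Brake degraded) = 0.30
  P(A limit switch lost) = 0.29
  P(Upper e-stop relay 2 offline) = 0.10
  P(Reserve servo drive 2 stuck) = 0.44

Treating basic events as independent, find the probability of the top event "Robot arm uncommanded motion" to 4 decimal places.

0.6835

P(E-stop path unavailable) [OR] = 1 − (1−0.19) × (1−0.14) = 0.303400
P(Servo loop down) [AND] = 0.18 × 0.303400 × 0.26 = 0.014199
P(Feedback branch lost) [OR] = 1 − (1−0.13) × (1−0.34) × (1−0.014199) = 0.433953
P(Brake chain unavailable) [AND] = 0.43 × 0.38 × 0.30 = 0.049020
P(Controller stage down) [AND] = 0.049020 × 0.29 × 0.10 = 0.001422
P(Robot arm uncommanded motion) [OR] = 1 − (1−0.433953) × (1−0.001422) × (1−0.44) = 0.683464
Rounded to 4 decimal places: P(Robot arm uncommanded motion) ≈ 0.6835.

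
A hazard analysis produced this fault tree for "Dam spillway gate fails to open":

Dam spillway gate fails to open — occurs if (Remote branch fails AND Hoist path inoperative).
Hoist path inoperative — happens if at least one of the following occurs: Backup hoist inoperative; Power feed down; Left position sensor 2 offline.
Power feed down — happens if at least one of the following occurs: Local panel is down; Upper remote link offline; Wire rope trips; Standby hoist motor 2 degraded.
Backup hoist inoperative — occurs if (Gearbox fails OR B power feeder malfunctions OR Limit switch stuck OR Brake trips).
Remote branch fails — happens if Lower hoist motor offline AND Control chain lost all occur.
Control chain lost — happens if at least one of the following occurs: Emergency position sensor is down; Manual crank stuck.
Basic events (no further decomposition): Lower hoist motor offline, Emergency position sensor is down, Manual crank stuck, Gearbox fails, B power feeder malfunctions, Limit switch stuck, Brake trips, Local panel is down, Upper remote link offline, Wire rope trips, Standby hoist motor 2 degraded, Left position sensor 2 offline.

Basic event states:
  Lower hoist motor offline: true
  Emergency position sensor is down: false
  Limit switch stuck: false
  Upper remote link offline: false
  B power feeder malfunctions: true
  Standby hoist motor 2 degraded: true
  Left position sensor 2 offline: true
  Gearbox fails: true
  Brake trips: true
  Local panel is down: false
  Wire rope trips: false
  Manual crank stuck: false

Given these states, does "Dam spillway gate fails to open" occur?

No

Control chain lost [OR]: Emergency position sensor is down=not, Manual crank stuck=not → no input occurs → does not occur.
Remote branch fails [AND]: Lower hoist motor offline=occurs, Control chain lost=not → not all inputs occur → does not occur.
Backup hoist inoperative [OR]: Gearbox fails=occurs, B power feeder malfunctions=occurs, Limit switch stuck=not, Brake trips=occurs → at least one input occurs → occurs.
Power feed down [OR]: Local panel is down=not, Upper remote link offline=not, Wire rope trips=not, Standby hoist motor 2 degraded=occurs → at least one input occurs → occurs.
Hoist path inoperative [OR]: Backup hoist inoperative=occurs, Power feed down=occurs, Left position sensor 2 offline=occurs → at least one input occurs → occurs.
Dam spillway gate fails to open [AND]: Remote branch fails=not, Hoist path inoperative=occurs → not all inputs occur → does not occur.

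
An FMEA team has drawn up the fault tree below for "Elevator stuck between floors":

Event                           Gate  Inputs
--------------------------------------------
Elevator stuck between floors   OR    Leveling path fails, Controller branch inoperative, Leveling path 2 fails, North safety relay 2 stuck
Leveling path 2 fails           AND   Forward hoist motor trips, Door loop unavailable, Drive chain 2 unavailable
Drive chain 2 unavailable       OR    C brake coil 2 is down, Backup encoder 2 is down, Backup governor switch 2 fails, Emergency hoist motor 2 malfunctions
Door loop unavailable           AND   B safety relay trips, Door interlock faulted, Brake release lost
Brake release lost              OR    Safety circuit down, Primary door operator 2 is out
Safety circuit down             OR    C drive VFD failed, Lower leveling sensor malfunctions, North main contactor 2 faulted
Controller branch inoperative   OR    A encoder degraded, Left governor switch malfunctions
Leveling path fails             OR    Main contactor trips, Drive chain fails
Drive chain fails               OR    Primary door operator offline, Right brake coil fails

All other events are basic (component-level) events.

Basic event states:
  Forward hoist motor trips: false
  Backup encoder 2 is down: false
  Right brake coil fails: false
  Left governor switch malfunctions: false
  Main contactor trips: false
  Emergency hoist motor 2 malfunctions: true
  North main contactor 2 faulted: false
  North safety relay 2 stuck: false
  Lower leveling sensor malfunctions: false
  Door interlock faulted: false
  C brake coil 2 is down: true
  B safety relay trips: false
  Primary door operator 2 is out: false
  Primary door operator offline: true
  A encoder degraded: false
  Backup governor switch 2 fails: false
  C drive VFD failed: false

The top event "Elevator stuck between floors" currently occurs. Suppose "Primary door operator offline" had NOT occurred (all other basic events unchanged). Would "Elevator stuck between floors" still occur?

Counterfactual: set "Primary door operator offline" to not occurred.
Drive chain fails [OR]: Primary door operator offline=not, Right brake coil fails=not → no input occurs → does not occur.
Leveling path fails [OR]: Main contactor trips=not, Drive chain fails=not → no input occurs → does not occur.
Controller branch inoperative [OR]: A encoder degraded=not, Left governor switch malfunctions=not → no input occurs → does not occur.
Safety circuit down [OR]: C drive VFD failed=not, Lower leveling sensor malfunctions=not, North main contactor 2 faulted=not → no input occurs → does not occur.
Brake release lost [OR]: Safety circuit down=not, Primary door operator 2 is out=not → no input occurs → does not occur.
Door loop unavailable [AND]: B safety relay trips=not, Door interlock faulted=not, Brake release lost=not → not all inputs occur → does not occur.
Drive chain 2 unavailable [OR]: C brake coil 2 is down=occurs, Backup encoder 2 is down=not, Backup governor switch 2 fails=not, Emergency hoist motor 2 malfunctions=occurs → at least one input occurs → occurs.
Leveling path 2 fails [AND]: Forward hoist motor trips=not, Door loop unavailable=not, Drive chain 2 unavailable=occurs → not all inputs occur → does not occur.
Elevator stuck between floors [OR]: Leveling path fails=not, Controller branch inoperative=not, Leveling path 2 fails=not, North safety relay 2 stuck=not → no input occurs → does not occur.

No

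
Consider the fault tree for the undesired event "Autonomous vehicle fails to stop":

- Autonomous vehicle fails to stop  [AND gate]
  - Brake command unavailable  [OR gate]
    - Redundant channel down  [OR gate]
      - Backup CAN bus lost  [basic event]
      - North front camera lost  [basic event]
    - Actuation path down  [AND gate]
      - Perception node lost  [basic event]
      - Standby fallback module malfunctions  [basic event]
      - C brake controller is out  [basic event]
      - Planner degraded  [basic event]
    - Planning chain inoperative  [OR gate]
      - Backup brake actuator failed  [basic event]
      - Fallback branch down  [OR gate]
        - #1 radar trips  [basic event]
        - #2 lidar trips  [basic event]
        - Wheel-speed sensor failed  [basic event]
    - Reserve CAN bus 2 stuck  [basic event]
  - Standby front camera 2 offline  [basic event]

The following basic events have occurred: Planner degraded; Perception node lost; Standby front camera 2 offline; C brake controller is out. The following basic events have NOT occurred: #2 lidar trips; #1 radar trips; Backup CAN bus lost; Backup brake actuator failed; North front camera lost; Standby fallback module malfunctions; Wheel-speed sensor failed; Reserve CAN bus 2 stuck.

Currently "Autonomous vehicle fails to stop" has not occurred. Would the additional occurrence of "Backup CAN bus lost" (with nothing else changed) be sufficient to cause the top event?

Yes

Counterfactual: set "Backup CAN bus lost" to occurred.
Redundant channel down [OR]: Backup CAN bus lost=occurs, North front camera lost=not → at least one input occurs → occurs.
Actuation path down [AND]: Perception node lost=occurs, Standby fallback module malfunctions=not, C brake controller is out=occurs, Planner degraded=occurs → not all inputs occur → does not occur.
Fallback branch down [OR]: #1 radar trips=not, #2 lidar trips=not, Wheel-speed sensor failed=not → no input occurs → does not occur.
Planning chain inoperative [OR]: Backup brake actuator failed=not, Fallback branch down=not → no input occurs → does not occur.
Brake command unavailable [OR]: Redundant channel down=occurs, Actuation path down=not, Planning chain inoperative=not, Reserve CAN bus 2 stuck=not → at least one input occurs → occurs.
Autonomous vehicle fails to stop [AND]: Brake command unavailable=occurs, Standby front camera 2 offline=occurs → all inputs occur → occurs.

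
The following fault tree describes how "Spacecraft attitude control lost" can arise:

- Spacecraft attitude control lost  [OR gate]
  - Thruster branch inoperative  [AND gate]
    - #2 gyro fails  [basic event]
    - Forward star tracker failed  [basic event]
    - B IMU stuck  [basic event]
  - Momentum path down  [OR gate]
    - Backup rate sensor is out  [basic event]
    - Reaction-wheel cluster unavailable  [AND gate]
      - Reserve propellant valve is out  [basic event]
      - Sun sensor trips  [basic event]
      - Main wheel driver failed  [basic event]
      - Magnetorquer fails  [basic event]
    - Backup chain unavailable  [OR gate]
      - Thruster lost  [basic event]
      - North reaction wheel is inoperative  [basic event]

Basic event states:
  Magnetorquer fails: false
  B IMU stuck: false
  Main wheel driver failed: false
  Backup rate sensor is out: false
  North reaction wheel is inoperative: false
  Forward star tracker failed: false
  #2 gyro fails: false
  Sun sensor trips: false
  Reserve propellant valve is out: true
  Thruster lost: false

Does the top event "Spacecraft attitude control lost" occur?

No

Thruster branch inoperative [AND]: #2 gyro fails=not, Forward star tracker failed=not, B IMU stuck=not → not all inputs occur → does not occur.
Reaction-wheel cluster unavailable [AND]: Reserve propellant valve is out=occurs, Sun sensor trips=not, Main wheel driver failed=not, Magnetorquer fails=not → not all inputs occur → does not occur.
Backup chain unavailable [OR]: Thruster lost=not, North reaction wheel is inoperative=not → no input occurs → does not occur.
Momentum path down [OR]: Backup rate sensor is out=not, Reaction-wheel cluster unavailable=not, Backup chain unavailable=not → no input occurs → does not occur.
Spacecraft attitude control lost [OR]: Thruster branch inoperative=not, Momentum path down=not → no input occurs → does not occur.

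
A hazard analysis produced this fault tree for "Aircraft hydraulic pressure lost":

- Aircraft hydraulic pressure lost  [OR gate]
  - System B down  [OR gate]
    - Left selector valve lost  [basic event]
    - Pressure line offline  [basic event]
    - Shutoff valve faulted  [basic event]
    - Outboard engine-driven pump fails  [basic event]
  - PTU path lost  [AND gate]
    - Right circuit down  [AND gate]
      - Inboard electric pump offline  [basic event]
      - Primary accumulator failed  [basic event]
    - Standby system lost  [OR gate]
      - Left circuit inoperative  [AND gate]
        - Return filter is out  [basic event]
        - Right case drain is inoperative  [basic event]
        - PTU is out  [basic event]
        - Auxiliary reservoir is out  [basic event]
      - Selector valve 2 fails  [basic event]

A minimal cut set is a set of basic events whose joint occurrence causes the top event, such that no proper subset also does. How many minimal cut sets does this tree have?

6

System B down [OR]: union of children's cut sets → 4 cut set(s).
Right circuit down [AND]: one cut set from each child combined → 1 × 1 = 1 cut set(s).
Left circuit inoperative [AND]: one cut set from each child combined → 1 × 1 × 1 × 1 = 1 cut set(s).
Standby system lost [OR]: union of children's cut sets → 2 cut set(s).
PTU path lost [AND]: one cut set from each child combined → 1 × 2 = 2 cut set(s).
Aircraft hydraulic pressure lost [OR]: union of children's cut sets → 6 cut set(s).
Minimal cut sets: {Left selector valve lost}; {Pressure line offline}; {Shutoff valve faulted}; {Outboard engine-driven pump fails}; {Auxiliary reservoir is out, Inboard electric pump offline, PTU is out, Primary accumulator failed, Return filter is out, Right case drain is inoperative}; {Inboard electric pump offline, Primary accumulator failed, Selector valve 2 fails}.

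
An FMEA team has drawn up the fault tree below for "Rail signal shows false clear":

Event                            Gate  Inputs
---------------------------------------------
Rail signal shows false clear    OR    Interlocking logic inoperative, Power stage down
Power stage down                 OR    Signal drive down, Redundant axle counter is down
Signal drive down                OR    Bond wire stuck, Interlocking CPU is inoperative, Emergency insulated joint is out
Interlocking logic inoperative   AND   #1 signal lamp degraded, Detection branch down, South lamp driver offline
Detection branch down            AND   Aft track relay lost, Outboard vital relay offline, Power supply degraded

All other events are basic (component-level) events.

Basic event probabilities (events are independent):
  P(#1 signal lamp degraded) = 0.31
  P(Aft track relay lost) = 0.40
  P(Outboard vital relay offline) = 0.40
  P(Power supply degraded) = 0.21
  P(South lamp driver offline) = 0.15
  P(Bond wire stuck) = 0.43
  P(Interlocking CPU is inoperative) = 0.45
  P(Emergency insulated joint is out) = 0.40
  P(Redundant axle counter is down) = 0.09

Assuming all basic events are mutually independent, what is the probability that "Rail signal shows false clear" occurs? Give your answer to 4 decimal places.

P(Detection branch down) [AND] = 0.40 × 0.40 × 0.21 = 0.033600
P(Interlocking logic inoperative) [AND] = 0.31 × 0.033600 × 0.15 = 0.001562
P(Signal drive down) [OR] = 1 − (1−0.43) × (1−0.45) × (1−0.40) = 0.811900
P(Power stage down) [OR] = 1 − (1−0.811900) × (1−0.09) = 0.828829
P(Rail signal shows false clear) [OR] = 1 − (1−0.001562) × (1−0.828829) = 0.829096
Rounded to 4 decimal places: P(Rail signal shows false clear) ≈ 0.8291.

0.8291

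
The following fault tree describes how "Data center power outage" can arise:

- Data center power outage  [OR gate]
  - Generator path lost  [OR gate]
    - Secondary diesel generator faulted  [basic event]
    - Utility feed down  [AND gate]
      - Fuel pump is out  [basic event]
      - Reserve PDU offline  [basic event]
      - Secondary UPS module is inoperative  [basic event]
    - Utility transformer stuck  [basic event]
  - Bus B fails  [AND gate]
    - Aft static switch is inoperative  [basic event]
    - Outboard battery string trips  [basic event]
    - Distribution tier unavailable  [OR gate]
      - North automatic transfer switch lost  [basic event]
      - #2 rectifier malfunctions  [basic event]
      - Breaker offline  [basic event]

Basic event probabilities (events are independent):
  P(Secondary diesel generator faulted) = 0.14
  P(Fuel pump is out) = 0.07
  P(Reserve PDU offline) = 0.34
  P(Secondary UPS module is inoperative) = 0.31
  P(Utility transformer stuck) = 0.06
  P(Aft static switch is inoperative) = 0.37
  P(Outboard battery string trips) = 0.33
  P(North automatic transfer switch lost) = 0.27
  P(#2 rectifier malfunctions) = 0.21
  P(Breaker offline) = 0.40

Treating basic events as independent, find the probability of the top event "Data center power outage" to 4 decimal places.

0.2616

P(Utility feed down) [AND] = 0.07 × 0.34 × 0.31 = 0.007378
P(Generator path lost) [OR] = 1 − (1−0.14) × (1−0.007378) × (1−0.06) = 0.197564
P(Distribution tier unavailable) [OR] = 1 − (1−0.27) × (1−0.21) × (1−0.40) = 0.653980
P(Bus B fails) [AND] = 0.37 × 0.33 × 0.653980 = 0.079851
P(Data center power outage) [OR] = 1 − (1−0.197564) × (1−0.079851) = 0.261639
Rounded to 4 decimal places: P(Data center power outage) ≈ 0.2616.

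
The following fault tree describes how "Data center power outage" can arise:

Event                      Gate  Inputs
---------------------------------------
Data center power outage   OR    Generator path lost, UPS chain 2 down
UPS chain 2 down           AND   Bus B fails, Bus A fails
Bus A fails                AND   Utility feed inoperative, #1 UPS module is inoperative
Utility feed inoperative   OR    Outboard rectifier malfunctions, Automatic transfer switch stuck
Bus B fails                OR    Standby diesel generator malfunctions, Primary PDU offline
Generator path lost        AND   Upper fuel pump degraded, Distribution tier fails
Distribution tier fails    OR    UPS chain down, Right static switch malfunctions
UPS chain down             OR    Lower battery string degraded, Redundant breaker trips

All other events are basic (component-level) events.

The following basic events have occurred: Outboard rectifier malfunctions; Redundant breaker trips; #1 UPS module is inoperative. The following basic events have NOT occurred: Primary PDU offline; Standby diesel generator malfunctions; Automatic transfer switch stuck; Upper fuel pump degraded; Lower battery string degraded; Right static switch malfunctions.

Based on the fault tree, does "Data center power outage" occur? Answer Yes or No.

No

UPS chain down [OR]: Lower battery string degraded=not, Redundant breaker trips=occurs → at least one input occurs → occurs.
Distribution tier fails [OR]: UPS chain down=occurs, Right static switch malfunctions=not → at least one input occurs → occurs.
Generator path lost [AND]: Upper fuel pump degraded=not, Distribution tier fails=occurs → not all inputs occur → does not occur.
Bus B fails [OR]: Standby diesel generator malfunctions=not, Primary PDU offline=not → no input occurs → does not occur.
Utility feed inoperative [OR]: Outboard rectifier malfunctions=occurs, Automatic transfer switch stuck=not → at least one input occurs → occurs.
Bus A fails [AND]: Utility feed inoperative=occurs, #1 UPS module is inoperative=occurs → all inputs occur → occurs.
UPS chain 2 down [AND]: Bus B fails=not, Bus A fails=occurs → not all inputs occur → does not occur.
Data center power outage [OR]: Generator path lost=not, UPS chain 2 down=not → no input occurs → does not occur.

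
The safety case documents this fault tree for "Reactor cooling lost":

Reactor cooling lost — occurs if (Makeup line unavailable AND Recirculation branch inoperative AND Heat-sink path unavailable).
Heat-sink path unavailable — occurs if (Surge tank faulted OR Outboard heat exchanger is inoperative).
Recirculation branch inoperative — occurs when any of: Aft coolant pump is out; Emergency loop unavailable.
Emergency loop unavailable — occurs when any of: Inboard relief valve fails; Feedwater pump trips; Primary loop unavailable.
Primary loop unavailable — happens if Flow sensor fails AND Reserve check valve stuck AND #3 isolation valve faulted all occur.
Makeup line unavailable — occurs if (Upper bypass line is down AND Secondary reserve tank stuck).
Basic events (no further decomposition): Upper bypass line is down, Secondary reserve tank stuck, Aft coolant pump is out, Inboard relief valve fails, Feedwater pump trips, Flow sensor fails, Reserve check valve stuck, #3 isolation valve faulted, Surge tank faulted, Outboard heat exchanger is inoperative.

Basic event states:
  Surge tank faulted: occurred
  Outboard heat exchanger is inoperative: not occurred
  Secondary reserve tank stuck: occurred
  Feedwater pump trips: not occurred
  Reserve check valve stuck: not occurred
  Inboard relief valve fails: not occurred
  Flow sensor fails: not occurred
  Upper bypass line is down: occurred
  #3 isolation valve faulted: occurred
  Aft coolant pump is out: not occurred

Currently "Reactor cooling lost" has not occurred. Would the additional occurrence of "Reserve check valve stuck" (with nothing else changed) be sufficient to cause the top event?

No

Counterfactual: set "Reserve check valve stuck" to occurred.
Makeup line unavailable [AND]: Upper bypass line is down=occurs, Secondary reserve tank stuck=occurs → all inputs occur → occurs.
Primary loop unavailable [AND]: Flow sensor fails=not, Reserve check valve stuck=occurs, #3 isolation valve faulted=occurs → not all inputs occur → does not occur.
Emergency loop unavailable [OR]: Inboard relief valve fails=not, Feedwater pump trips=not, Primary loop unavailable=not → no input occurs → does not occur.
Recirculation branch inoperative [OR]: Aft coolant pump is out=not, Emergency loop unavailable=not → no input occurs → does not occur.
Heat-sink path unavailable [OR]: Surge tank faulted=occurs, Outboard heat exchanger is inoperative=not → at least one input occurs → occurs.
Reactor cooling lost [AND]: Makeup line unavailable=occurs, Recirculation branch inoperative=not, Heat-sink path unavailable=occurs → not all inputs occur → does not occur.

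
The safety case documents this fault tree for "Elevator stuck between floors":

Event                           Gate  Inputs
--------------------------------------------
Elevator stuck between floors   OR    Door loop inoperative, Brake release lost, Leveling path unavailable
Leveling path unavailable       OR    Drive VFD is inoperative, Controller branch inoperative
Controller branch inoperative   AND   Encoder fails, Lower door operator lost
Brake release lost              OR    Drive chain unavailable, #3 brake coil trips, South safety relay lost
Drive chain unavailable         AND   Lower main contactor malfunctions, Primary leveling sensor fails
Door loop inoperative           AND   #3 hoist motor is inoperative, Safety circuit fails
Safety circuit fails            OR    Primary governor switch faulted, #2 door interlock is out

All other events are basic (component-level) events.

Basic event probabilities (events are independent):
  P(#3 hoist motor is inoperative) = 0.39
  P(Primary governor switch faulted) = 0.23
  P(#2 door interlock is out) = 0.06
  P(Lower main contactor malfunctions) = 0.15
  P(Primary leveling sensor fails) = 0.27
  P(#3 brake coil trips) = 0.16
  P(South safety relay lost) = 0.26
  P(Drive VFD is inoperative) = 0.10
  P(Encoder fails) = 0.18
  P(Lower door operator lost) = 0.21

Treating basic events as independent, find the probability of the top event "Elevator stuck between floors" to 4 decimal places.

P(Safety circuit fails) [OR] = 1 − (1−0.23) × (1−0.06) = 0.276200
P(Door loop inoperative) [AND] = 0.39 × 0.276200 = 0.107718
P(Drive chain unavailable) [AND] = 0.15 × 0.27 = 0.040500
P(Brake release lost) [OR] = 1 − (1−0.040500) × (1−0.16) × (1−0.26) = 0.403575
P(Controller branch inoperative) [AND] = 0.18 × 0.21 = 0.037800
P(Leveling path unavailable) [OR] = 1 − (1−0.10) × (1−0.037800) = 0.134020
P(Elevator stuck between floors) [OR] = 1 − (1−0.107718) × (1−0.403575) × (1−0.134020) = 0.539143
Rounded to 4 decimal places: P(Elevator stuck between floors) ≈ 0.5391.

0.5391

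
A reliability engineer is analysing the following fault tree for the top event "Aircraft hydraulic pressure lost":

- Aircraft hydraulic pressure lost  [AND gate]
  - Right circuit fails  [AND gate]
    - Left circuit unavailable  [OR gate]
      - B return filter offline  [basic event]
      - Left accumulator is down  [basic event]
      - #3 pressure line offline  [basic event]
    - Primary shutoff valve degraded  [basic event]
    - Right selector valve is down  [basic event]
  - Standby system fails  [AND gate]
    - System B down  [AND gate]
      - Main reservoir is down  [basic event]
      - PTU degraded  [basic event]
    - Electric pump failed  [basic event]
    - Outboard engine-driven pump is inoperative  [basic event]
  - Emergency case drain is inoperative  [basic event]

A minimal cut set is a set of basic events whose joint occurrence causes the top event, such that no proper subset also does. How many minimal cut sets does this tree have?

Left circuit unavailable [OR]: union of children's cut sets → 3 cut set(s).
Right circuit fails [AND]: one cut set from each child combined → 3 × 1 × 1 = 3 cut set(s).
System B down [AND]: one cut set from each child combined → 1 × 1 = 1 cut set(s).
Standby system fails [AND]: one cut set from each child combined → 1 × 1 × 1 = 1 cut set(s).
Aircraft hydraulic pressure lost [AND]: one cut set from each child combined → 3 × 1 × 1 = 3 cut set(s).
Minimal cut sets: {B return filter offline, Electric pump failed, Emergency case drain is inoperative, Main reservoir is down, Outboard engine-driven pump is inoperative, PTU degraded, Primary shutoff valve degraded, Right selector valve is down}; {Electric pump failed, Emergency case drain is inoperative, Left accumulator is down, Main reservoir is down, Outboard engine-driven pump is inoperative, PTU degraded, Primary shutoff valve degraded, Right selector valve is down}; {#3 pressure line offline, Electric pump failed, Emergency case drain is inoperative, Main reservoir is down, Outboard engine-driven pump is inoperative, PTU degraded, Primary shutoff valve degraded, Right selector valve is down}.

3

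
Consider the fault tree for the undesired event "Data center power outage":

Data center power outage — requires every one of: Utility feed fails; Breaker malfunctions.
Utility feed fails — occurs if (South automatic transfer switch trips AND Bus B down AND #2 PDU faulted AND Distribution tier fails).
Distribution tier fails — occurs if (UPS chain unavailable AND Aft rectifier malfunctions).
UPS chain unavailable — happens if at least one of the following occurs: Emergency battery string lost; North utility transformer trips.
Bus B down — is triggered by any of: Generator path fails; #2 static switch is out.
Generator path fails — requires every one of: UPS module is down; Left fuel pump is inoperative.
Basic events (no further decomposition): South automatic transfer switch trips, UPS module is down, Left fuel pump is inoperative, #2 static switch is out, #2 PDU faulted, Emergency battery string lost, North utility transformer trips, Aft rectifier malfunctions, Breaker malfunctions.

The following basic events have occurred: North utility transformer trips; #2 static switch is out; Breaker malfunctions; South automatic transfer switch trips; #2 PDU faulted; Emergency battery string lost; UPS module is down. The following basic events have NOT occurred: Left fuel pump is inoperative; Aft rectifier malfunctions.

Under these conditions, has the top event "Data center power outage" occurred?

Generator path fails [AND]: UPS module is down=occurs, Left fuel pump is inoperative=not → not all inputs occur → does not occur.
Bus B down [OR]: Generator path fails=not, #2 static switch is out=occurs → at least one input occurs → occurs.
UPS chain unavailable [OR]: Emergency battery string lost=occurs, North utility transformer trips=occurs → at least one input occurs → occurs.
Distribution tier fails [AND]: UPS chain unavailable=occurs, Aft rectifier malfunctions=not → not all inputs occur → does not occur.
Utility feed fails [AND]: South automatic transfer switch trips=occurs, Bus B down=occurs, #2 PDU faulted=occurs, Distribution tier fails=not → not all inputs occur → does not occur.
Data center power outage [AND]: Utility feed fails=not, Breaker malfunctions=occurs → not all inputs occur → does not occur.

No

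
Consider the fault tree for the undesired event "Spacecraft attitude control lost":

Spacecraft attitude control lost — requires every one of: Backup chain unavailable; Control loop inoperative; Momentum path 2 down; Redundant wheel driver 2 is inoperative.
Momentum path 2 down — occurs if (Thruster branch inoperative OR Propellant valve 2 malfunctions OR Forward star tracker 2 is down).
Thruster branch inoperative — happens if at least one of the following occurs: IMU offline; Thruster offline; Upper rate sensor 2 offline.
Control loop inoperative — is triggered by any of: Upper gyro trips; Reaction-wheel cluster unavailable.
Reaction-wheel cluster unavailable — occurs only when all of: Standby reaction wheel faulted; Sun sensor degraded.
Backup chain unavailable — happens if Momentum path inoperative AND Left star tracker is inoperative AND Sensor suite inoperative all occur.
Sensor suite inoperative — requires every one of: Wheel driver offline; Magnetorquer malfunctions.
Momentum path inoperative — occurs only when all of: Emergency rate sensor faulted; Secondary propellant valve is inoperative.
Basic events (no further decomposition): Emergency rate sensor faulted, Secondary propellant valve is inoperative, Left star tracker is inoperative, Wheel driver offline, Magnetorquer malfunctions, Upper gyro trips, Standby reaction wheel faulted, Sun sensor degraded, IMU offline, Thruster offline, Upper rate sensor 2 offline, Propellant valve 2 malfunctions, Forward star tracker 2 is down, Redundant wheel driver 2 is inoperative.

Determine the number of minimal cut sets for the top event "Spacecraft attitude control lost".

Momentum path inoperative [AND]: one cut set from each child combined → 1 × 1 = 1 cut set(s).
Sensor suite inoperative [AND]: one cut set from each child combined → 1 × 1 = 1 cut set(s).
Backup chain unavailable [AND]: one cut set from each child combined → 1 × 1 × 1 = 1 cut set(s).
Reaction-wheel cluster unavailable [AND]: one cut set from each child combined → 1 × 1 = 1 cut set(s).
Control loop inoperative [OR]: union of children's cut sets → 2 cut set(s).
Thruster branch inoperative [OR]: union of children's cut sets → 3 cut set(s).
Momentum path 2 down [OR]: union of children's cut sets → 5 cut set(s).
Spacecraft attitude control lost [AND]: one cut set from each child combined → 1 × 2 × 5 × 1 = 10 cut set(s).
Minimal cut sets: {Emergency rate sensor faulted, IMU offline, Left star tracker is inoperative, Magnetorquer malfunctions, Redundant wheel driver 2 is inoperative, Secondary propellant valve is inoperative, Upper gyro trips, Wheel driver offline}; {Emergency rate sensor faulted, Left star tracker is inoperative, Magnetorquer malfunctions, Redundant wheel driver 2 is inoperative, Secondary propellant valve is inoperative, Thruster offline, Upper gyro trips, Wheel driver offline}; {Emergency rate sensor faulted, Left star tracker is inoperative, Magnetorquer malfunctions, Redundant wheel driver 2 is inoperative, Secondary propellant valve is inoperative, Upper gyro trips, Upper rate sensor 2 offline, Wheel driver offline}; {Emergency rate sensor faulted, Left star tracker is inoperative, Magnetorquer malfunctions, Propellant valve 2 malfunctions, Redundant wheel driver 2 is inoperative, Secondary propellant valve is inoperative, Upper gyro trips, Wheel driver offline}; {Emergency rate sensor faulted, Forward star tracker 2 is down, Left star tracker is inoperative, Magnetorquer malfunctions, Redundant wheel driver 2 is inoperative, Secondary propellant valve is inoperative, Upper gyro trips, Wheel driver offline}; {Emergency rate sensor faulted, IMU offline, Left star tracker is inoperative, Magnetorquer malfunctions, Redundant wheel driver 2 is inoperative, Secondary propellant valve is inoperative, Standby reaction wheel faulted, Sun sensor degraded, Wheel driver offline}; {Emergency rate sensor faulted, Left star tracker is inoperative, Magnetorquer malfunctions, Redundant wheel driver 2 is inoperative, Secondary propellant valve is inoperative, Standby reaction wheel faulted, Sun sensor degraded, Thruster offline, Wheel driver offline}; {Emergency rate sensor faulted, Left star tracker is inoperative, Magnetorquer malfunctions, Redundant wheel driver 2 is inoperative, Secondary propellant valve is inoperative, Standby reaction wheel faulted, Sun sensor degraded, Upper rate sensor 2 offline, Wheel driver offline}; {Emergency rate sensor faulted, Left star tracker is inoperative, Magnetorquer malfunctions, Propellant valve 2 malfunctions, Redundant wheel driver 2 is inoperative, Secondary propellant valve is inoperative, Standby reaction wheel faulted, Sun sensor degraded, Wheel driver offline}; {Emergency rate sensor faulted, Forward star tracker 2 is down, Left star tracker is inoperative, Magnetorquer malfunctions, Redundant wheel driver 2 is inoperative, Secondary propellant valve is inoperative, Standby reaction wheel faulted, Sun sensor degraded, Wheel driver offline}.

10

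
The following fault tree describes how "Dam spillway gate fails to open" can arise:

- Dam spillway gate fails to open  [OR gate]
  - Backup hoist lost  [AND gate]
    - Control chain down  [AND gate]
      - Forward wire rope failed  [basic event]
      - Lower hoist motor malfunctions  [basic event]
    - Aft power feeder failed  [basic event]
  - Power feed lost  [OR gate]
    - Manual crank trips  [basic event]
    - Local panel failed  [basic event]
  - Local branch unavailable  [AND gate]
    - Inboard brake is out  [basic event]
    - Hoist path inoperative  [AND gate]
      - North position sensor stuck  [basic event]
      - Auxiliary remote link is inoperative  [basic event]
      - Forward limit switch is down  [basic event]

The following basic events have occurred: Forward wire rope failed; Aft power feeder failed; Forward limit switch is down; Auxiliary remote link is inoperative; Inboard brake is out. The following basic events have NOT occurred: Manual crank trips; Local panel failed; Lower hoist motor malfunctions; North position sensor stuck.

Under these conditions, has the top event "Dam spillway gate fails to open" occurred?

Control chain down [AND]: Forward wire rope failed=occurs, Lower hoist motor malfunctions=not → not all inputs occur → does not occur.
Backup hoist lost [AND]: Control chain down=not, Aft power feeder failed=occurs → not all inputs occur → does not occur.
Power feed lost [OR]: Manual crank trips=not, Local panel failed=not → no input occurs → does not occur.
Hoist path inoperative [AND]: North position sensor stuck=not, Auxiliary remote link is inoperative=occurs, Forward limit switch is down=occurs → not all inputs occur → does not occur.
Local branch unavailable [AND]: Inboard brake is out=occurs, Hoist path inoperative=not → not all inputs occur → does not occur.
Dam spillway gate fails to open [OR]: Backup hoist lost=not, Power feed lost=not, Local branch unavailable=not → no input occurs → does not occur.

No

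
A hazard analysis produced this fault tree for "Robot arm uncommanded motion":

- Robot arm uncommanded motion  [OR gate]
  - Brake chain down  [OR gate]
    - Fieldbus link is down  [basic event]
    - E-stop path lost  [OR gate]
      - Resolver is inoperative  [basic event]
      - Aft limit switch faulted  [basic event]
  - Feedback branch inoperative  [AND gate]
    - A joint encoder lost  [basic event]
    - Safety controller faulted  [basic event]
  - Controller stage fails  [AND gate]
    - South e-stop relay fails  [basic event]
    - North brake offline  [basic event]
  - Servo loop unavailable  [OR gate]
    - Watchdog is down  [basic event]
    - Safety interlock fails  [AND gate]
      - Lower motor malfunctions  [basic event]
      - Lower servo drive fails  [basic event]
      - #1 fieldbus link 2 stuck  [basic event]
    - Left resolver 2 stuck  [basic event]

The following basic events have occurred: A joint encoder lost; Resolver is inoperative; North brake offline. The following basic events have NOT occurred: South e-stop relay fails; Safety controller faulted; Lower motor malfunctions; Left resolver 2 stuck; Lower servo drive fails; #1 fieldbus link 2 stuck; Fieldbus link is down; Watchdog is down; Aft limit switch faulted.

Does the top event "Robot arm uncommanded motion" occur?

Yes

E-stop path lost [OR]: Resolver is inoperative=occurs, Aft limit switch faulted=not → at least one input occurs → occurs.
Brake chain down [OR]: Fieldbus link is down=not, E-stop path lost=occurs → at least one input occurs → occurs.
Feedback branch inoperative [AND]: A joint encoder lost=occurs, Safety controller faulted=not → not all inputs occur → does not occur.
Controller stage fails [AND]: South e-stop relay fails=not, North brake offline=occurs → not all inputs occur → does not occur.
Safety interlock fails [AND]: Lower motor malfunctions=not, Lower servo drive fails=not, #1 fieldbus link 2 stuck=not → not all inputs occur → does not occur.
Servo loop unavailable [OR]: Watchdog is down=not, Safety interlock fails=not, Left resolver 2 stuck=not → no input occurs → does not occur.
Robot arm uncommanded motion [OR]: Brake chain down=occurs, Feedback branch inoperative=not, Controller stage fails=not, Servo loop unavailable=not → at least one input occurs → occurs.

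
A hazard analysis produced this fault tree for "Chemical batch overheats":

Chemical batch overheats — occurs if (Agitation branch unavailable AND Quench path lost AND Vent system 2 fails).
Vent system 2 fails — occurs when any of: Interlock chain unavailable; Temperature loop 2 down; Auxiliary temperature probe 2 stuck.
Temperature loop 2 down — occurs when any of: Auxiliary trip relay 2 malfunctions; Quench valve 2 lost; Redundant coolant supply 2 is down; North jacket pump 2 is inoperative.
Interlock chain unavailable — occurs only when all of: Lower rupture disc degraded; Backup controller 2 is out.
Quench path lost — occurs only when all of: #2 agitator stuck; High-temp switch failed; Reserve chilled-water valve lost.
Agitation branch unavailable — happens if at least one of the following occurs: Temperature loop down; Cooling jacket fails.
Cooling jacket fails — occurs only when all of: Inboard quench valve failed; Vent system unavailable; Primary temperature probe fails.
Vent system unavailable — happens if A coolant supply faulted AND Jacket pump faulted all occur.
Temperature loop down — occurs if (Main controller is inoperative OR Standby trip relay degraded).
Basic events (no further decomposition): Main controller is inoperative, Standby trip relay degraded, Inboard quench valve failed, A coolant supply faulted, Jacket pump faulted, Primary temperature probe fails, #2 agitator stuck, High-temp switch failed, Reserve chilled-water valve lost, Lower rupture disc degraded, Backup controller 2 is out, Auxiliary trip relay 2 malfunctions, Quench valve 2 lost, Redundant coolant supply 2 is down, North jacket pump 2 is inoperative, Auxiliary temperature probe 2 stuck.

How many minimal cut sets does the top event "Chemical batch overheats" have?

Temperature loop down [OR]: union of children's cut sets → 2 cut set(s).
Vent system unavailable [AND]: one cut set from each child combined → 1 × 1 = 1 cut set(s).
Cooling jacket fails [AND]: one cut set from each child combined → 1 × 1 × 1 = 1 cut set(s).
Agitation branch unavailable [OR]: union of children's cut sets → 3 cut set(s).
Quench path lost [AND]: one cut set from each child combined → 1 × 1 × 1 = 1 cut set(s).
Interlock chain unavailable [AND]: one cut set from each child combined → 1 × 1 = 1 cut set(s).
Temperature loop 2 down [OR]: union of children's cut sets → 4 cut set(s).
Vent system 2 fails [OR]: union of children's cut sets → 6 cut set(s).
Chemical batch overheats [AND]: one cut set from each child combined → 3 × 1 × 6 = 18 cut set(s).

18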